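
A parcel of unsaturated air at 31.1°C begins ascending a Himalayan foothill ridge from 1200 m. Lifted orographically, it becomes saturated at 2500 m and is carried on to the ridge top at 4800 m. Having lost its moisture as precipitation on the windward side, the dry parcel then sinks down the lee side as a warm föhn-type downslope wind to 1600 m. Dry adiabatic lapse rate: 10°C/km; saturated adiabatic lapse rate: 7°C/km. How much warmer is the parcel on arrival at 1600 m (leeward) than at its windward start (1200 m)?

Dry to 2500 m: -10 × 1.3 km = -13°C, so T = 18.1°C.
Saturated to 4800 m: -7 × 2.3 km = -16.1°C, so T = 2°C.
Dry descent to 1600 m: +10 × 3.2 km = +32°C, so T = 34°C.
Net change vs windward start: 34 − 31.1 = +2.9°C

+2.9°C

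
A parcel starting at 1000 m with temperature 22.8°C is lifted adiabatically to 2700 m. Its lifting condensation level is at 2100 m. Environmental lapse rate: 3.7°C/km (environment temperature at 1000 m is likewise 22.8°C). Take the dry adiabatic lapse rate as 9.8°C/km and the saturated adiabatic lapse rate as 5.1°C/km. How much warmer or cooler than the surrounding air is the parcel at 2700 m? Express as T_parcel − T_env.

Parcel:
  1000 → 2100 m (dry, 9.8°C/km): ΔT = -9.8 × 1.1 = -10.78°C → T = 12.02°C
  2100 → 2700 m (saturated, 5.1°C/km): ΔT = -5.1 × 0.6 = -3.06°C → T = 8.96°C
Environment:
  1000 → 2700 m (environment, 3.7°C/km): ΔT = -3.7 × 1.7 = -6.29°C → T = 16.51°C
T_parcel − T_env = 8.96 − 16.51 = -7.55°C

-7.55°C (parcel cooler than environment)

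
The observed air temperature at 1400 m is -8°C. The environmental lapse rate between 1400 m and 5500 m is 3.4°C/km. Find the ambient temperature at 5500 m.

From 1400 m to 5500 m (environmental): cools by 3.4 × 4.1 = 13.94°C, giving -21.94°C.

-21.94°C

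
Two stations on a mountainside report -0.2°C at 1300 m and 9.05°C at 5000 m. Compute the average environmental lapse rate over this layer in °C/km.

Γ = −ΔT/Δz = (-0.2 − 9.05) / (5000 − 1300) m
  = -9.25°C / 3.7 km = -2.5°C/km

-2.5°C/km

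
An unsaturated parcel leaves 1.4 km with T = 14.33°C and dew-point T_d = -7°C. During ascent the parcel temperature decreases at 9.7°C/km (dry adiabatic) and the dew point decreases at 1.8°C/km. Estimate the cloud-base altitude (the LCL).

T and T_d converge at 9.7 − 1.8 = 7.9°C per km
Height above start = (14.33 − (-7)) / 7.9 = 2.7 km
LCL altitude = 1400 m + 2700 m = 4100 m

4.1 km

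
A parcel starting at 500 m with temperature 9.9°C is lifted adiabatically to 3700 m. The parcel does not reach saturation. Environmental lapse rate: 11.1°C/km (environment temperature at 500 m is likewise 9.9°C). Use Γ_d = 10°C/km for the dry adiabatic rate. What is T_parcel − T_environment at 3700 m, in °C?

+3.52°C (parcel warmer than environment)

Parcel:
  From 500 m to 3700 m (dry): cools by 10 × 3.2 = 32°C, giving -22.1°C.
Environment:
  From 500 m to 3700 m (environment): cools by 11.1 × 3.2 = 35.52°C, giving -25.62°C.
T_parcel − T_env = -22.1 − (-25.62) = +3.52°C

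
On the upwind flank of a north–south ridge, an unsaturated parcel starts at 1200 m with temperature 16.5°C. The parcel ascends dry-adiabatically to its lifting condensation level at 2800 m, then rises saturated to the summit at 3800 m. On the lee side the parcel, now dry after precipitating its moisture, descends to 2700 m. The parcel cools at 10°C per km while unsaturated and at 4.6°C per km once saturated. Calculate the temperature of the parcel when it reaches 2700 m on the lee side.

6.9°C

From 1200 m to 2800 m (dry): cools by 10 × 1.6 = 16°C, giving 0.5°C.
From 2800 m to 3800 m (saturated): cools by 4.6 × 1 = 4.6°C, giving -4.1°C.
From 3800 m to 2700 m (dry descent): warms by 10 × 1.1 = 11°C, giving 6.9°C.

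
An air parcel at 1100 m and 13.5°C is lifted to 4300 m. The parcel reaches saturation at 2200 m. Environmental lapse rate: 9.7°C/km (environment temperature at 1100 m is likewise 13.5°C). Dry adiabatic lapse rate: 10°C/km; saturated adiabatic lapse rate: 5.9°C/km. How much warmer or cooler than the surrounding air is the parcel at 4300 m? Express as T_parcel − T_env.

+7.65°C (parcel warmer than environment)

Parcel:
  1100–2200 m, dry: Δz = 1.1 km ⇒ ΔT = -11°C; T = 2.5°C
  2200–4300 m, saturated: Δz = 2.1 km ⇒ ΔT = -12.39°C; T = -9.89°C
Environment:
  1100–4300 m, environment: Δz = 3.2 km ⇒ ΔT = -31.04°C; T = -17.54°C
T_parcel − T_env = -9.89 − (-17.54) = +7.65°C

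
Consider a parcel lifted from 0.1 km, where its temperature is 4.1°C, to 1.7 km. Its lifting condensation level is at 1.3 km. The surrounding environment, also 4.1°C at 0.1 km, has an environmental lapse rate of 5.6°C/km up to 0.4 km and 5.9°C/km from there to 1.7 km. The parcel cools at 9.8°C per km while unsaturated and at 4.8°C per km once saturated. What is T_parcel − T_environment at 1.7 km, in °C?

Parcel:
  From 100 m to 1300 m (dry): cools by 9.8 × 1.2 = 11.76°C, giving -7.66°C.
  From 1300 m to 1700 m (saturated): cools by 4.8 × 0.4 = 1.92°C, giving -9.58°C.
Environment:
  From 100 m to 400 m (environment, lower layer): cools by 5.6 × 0.3 = 1.68°C, giving 2.42°C.
  From 400 m to 1700 m (environment, upper layer): cools by 5.9 × 1.3 = 7.67°C, giving -5.25°C.
T_parcel − T_env = -9.58 − (-5.25) = -4.33°C

-4.33°C (parcel cooler than environment)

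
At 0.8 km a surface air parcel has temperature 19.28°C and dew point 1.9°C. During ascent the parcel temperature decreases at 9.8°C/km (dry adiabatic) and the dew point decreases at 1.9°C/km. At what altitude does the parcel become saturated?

3 km

T and T_d converge at 9.8 − 1.9 = 7.9°C per km
Height above start = (19.28 − 1.9) / 7.9 = 2.2 km
LCL altitude = 800 m + 2200 m = 3000 m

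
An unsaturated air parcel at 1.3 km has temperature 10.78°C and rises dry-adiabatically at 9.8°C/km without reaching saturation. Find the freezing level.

Height above start = (10.78 − 0) / 9.8 = 1.1 km
Altitude = 1300 m + 1100 m = 2400 m

2.4 km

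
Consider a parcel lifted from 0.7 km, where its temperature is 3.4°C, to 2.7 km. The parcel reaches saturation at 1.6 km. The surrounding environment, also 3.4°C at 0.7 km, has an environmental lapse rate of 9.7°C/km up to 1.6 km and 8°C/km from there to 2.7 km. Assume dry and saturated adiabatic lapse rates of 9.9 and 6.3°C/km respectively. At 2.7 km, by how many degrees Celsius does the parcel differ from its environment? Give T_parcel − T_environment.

Parcel:
  Dry to 1600 m: -9.9 × 0.9 km = -8.91°C, so T = -5.51°C.
  Saturated to 2700 m: -6.3 × 1.1 km = -6.93°C, so T = -12.44°C.
Environment:
  Environment, lower layer to 1600 m: -9.7 × 0.9 km = -8.73°C, so T = -5.33°C.
  Environment, upper layer to 2700 m: -8 × 1.1 km = -8.8°C, so T = -14.13°C.
T_parcel − T_env = -12.44 − (-14.13) = +1.69°C

+1.69°C (parcel warmer than environment)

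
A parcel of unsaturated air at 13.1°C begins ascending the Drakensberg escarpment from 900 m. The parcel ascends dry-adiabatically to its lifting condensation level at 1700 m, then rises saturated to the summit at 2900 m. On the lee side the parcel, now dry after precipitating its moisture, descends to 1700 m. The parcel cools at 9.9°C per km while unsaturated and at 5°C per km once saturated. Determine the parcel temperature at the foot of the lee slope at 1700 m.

11.06°C

900 → 1700 m (dry, 9.9°C/km): ΔT = -9.9 × 0.8 = -7.92°C → T = 5.18°C
1700 → 2900 m (saturated, 5°C/km): ΔT = -5 × 1.2 = -6°C → T = -0.82°C
2900 → 1700 m (dry descent, 9.9°C/km): ΔT = +9.9 × 1.2 = +11.88°C → T = 11.06°C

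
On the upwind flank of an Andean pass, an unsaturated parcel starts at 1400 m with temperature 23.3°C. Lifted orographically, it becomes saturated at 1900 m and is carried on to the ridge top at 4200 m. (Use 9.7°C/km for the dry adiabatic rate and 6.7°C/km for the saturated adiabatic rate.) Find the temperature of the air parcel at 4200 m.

3.04°C

Dry to 1900 m: -9.7 × 0.5 km = -4.85°C, so T = 18.45°C.
Saturated to 4200 m: -6.7 × 2.3 km = -15.41°C, so T = 3.04°C.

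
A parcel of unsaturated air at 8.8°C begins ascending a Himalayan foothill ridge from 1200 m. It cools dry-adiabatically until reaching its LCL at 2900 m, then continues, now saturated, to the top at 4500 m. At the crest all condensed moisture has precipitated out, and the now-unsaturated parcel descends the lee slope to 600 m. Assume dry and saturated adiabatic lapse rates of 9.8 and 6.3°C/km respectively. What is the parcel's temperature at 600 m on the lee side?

20.28°C

Dry to 2900 m: -9.8 × 1.7 km = -16.66°C, so T = -7.86°C.
Saturated to 4500 m: -6.3 × 1.6 km = -10.08°C, so T = -17.94°C.
Dry descent to 600 m: +9.8 × 3.9 km = +38.22°C, so T = 20.28°C.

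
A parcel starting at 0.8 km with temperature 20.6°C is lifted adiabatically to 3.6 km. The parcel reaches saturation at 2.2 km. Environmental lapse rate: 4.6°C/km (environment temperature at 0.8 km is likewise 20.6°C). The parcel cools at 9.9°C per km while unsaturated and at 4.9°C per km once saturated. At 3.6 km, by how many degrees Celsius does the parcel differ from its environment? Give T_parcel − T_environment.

-7.84°C (parcel cooler than environment)

Parcel:
  800–2200 m, dry: Δz = 1.4 km ⇒ ΔT = -13.86°C; T = 6.74°C
  2200–3600 m, saturated: Δz = 1.4 km ⇒ ΔT = -6.86°C; T = -0.12°C
Environment:
  800–3600 m, environment: Δz = 2.8 km ⇒ ΔT = -12.88°C; T = 7.72°C
T_parcel − T_env = -0.12 − 7.72 = -7.84°C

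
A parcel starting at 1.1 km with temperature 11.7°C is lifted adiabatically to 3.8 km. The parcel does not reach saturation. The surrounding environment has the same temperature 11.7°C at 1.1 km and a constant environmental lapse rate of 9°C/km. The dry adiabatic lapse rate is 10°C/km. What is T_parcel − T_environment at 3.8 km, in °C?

Parcel:
  Dry to 3800 m: -10 × 2.7 km = -27°C, so T = -15.3°C.
Environment:
  Environment to 3800 m: -9 × 2.7 km = -24.3°C, so T = -12.6°C.
T_parcel − T_env = -15.3 − (-12.6) = -2.7°C

-2.7°C (parcel cooler than environment)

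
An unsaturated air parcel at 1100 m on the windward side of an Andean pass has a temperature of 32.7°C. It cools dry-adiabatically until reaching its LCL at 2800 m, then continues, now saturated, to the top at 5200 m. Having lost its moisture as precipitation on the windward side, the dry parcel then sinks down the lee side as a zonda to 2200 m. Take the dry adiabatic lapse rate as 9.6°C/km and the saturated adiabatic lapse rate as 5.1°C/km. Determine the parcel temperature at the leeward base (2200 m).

32.94°C

From 1100 m to 2800 m (dry): cools by 9.6 × 1.7 = 16.32°C, giving 16.38°C.
From 2800 m to 5200 m (saturated): cools by 5.1 × 2.4 = 12.24°C, giving 4.14°C.
From 5200 m to 2200 m (dry descent): warms by 9.6 × 3 = 28.8°C, giving 32.94°C.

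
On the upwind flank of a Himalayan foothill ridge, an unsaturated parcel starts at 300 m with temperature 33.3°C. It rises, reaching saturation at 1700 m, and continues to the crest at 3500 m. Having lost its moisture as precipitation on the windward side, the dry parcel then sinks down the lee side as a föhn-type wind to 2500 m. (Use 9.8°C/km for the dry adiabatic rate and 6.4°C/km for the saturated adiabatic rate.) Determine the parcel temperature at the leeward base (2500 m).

Dry to 1700 m: -9.8 × 1.4 km = -13.72°C, so T = 19.58°C.
Saturated to 3500 m: -6.4 × 1.8 km = -11.52°C, so T = 8.06°C.
Dry descent to 2500 m: +9.8 × 1 km = +9.8°C, so T = 17.86°C.

17.86°C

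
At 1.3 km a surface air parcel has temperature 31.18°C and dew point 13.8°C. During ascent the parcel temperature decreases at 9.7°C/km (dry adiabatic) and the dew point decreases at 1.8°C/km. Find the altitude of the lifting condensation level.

T and T_d converge at 9.7 − 1.8 = 7.9°C per km
Height above start = (31.18 − 13.8) / 7.9 = 2.2 km
LCL altitude = 1300 m + 2200 m = 3500 m

3.5 km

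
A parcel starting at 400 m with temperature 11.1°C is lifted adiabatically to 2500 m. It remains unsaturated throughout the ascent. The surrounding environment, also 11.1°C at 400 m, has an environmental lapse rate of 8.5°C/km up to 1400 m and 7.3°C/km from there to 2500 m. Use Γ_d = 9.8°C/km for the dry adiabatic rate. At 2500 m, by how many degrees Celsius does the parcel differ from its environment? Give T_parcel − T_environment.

-4.05°C (parcel cooler than environment)

Parcel:
  Dry to 2500 m: -9.8 × 2.1 km = -20.58°C, so T = -9.48°C.
Environment:
  Environment, lower layer to 1400 m: -8.5 × 1 km = -8.5°C, so T = 2.6°C.
  Environment, upper layer to 2500 m: -7.3 × 1.1 km = -8.03°C, so T = -5.43°C.
T_parcel − T_env = -9.48 − (-5.43) = -4.05°C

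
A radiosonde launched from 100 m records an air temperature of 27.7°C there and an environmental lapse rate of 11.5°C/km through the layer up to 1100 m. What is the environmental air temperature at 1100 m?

From 100 m to 1100 m (environmental): cools by 11.5 × 1 = 11.5°C, giving 16.2°C.

16.2°C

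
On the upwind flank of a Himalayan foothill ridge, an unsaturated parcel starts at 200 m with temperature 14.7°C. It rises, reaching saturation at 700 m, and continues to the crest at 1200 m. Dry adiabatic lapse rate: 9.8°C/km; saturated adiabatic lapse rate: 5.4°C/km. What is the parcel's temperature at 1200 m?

200–700 m, dry: Δz = 0.5 km ⇒ ΔT = -4.9°C; T = 9.8°C
700–1200 m, saturated: Δz = 0.5 km ⇒ ΔT = -2.7°C; T = 7.1°C

7.1°C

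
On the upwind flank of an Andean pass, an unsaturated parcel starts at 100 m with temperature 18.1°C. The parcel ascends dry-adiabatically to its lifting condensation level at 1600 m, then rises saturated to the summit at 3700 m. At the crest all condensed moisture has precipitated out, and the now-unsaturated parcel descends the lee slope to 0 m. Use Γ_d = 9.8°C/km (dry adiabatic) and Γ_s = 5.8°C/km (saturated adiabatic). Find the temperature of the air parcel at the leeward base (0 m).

27.48°C

100–1600 m, dry: Δz = 1.5 km ⇒ ΔT = -14.7°C; T = 3.4°C
1600–3700 m, saturated: Δz = 2.1 km ⇒ ΔT = -12.18°C; T = -8.78°C
3700–0 m, dry descent: Δz = 3.7 km ⇒ ΔT = +36.26°C; T = 27.48°C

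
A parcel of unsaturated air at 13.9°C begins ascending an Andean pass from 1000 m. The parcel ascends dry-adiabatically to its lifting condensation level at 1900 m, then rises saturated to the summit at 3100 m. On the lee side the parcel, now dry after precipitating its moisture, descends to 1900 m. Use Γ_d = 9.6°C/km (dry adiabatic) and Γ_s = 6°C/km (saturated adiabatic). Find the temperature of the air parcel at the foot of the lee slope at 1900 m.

9.58°C

1000 → 1900 m (dry, 9.6°C/km): ΔT = -9.6 × 0.9 = -8.64°C → T = 5.26°C
1900 → 3100 m (saturated, 6°C/km): ΔT = -6 × 1.2 = -7.2°C → T = -1.94°C
3100 → 1900 m (dry descent, 9.6°C/km): ΔT = +9.6 × 1.2 = +11.52°C → T = 9.58°C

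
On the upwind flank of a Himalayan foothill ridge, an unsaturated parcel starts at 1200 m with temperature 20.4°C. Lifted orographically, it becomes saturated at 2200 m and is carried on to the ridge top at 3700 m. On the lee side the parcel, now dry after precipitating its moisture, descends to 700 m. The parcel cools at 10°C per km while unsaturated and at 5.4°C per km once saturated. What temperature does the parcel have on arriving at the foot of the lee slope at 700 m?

32.3°C

Dry to 2200 m: -10 × 1 km = -10°C, so T = 10.4°C.
Saturated to 3700 m: -5.4 × 1.5 km = -8.1°C, so T = 2.3°C.
Dry descent to 700 m: +10 × 3 km = +30°C, so T = 32.3°C.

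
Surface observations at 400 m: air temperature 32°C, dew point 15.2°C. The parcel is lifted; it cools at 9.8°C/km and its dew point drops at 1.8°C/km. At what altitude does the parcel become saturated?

2500 m

T and T_d converge at 9.8 − 1.8 = 8°C per km
Height above start = (32 − 15.2) / 8 = 2.1 km
LCL altitude = 400 m + 2100 m = 2500 m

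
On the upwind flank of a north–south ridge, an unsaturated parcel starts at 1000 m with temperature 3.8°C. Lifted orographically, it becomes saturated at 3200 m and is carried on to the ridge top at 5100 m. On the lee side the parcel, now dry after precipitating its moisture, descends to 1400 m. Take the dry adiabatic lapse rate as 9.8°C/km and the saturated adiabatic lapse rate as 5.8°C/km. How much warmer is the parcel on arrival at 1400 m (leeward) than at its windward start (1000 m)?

+3.68°C

From 1000 m to 3200 m (dry): cools by 9.8 × 2.2 = 21.56°C, giving -17.76°C.
From 3200 m to 5100 m (saturated): cools by 5.8 × 1.9 = 11.02°C, giving -28.78°C.
From 5100 m to 1400 m (dry descent): warms by 9.8 × 3.7 = 36.26°C, giving 7.48°C.
Net change vs windward start: 7.48 − 3.8 = +3.68°C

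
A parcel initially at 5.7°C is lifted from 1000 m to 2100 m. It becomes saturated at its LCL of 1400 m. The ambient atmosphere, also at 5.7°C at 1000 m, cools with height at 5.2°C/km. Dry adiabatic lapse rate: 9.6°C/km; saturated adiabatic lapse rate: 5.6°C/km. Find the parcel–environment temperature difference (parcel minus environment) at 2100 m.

Parcel:
  Dry to 1400 m: -9.6 × 0.4 km = -3.84°C, so T = 1.86°C.
  Saturated to 2100 m: -5.6 × 0.7 km = -3.92°C, so T = -2.06°C.
Environment:
  Environment to 2100 m: -5.2 × 1.1 km = -5.72°C, so T = -0.02°C.
T_parcel − T_env = -2.06 − (-0.02) = -2.04°C

-2.04°C (parcel cooler than environment)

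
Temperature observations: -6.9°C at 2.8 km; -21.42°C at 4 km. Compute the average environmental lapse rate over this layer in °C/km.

12.1°C/km

Γ = −ΔT/Δz = (-6.9 − (-21.42)) / (4000 − 2800) m
  = 14.52°C / 1.2 km = 12.1°C/km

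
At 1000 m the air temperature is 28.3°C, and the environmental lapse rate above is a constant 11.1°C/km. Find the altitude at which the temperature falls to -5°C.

4000 m

Height above start = (28.3 − (-5)) / 11.1 = 3 km
Altitude = 1000 m + 3000 m = 4000 m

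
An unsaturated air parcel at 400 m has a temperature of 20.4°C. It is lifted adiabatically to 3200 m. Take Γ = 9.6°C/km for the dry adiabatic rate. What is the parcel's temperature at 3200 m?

-6.48°C

400 → 3200 m (dry adiabatic, 9.6°C/km): ΔT = -9.6 × 2.8 = -26.88°C → T = -6.48°C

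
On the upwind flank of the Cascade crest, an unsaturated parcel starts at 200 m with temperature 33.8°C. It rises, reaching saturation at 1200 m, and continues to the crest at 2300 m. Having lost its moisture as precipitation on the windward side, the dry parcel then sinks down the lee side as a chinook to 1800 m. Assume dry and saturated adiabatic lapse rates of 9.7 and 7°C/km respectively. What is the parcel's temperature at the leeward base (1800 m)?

21.25°C

Dry to 1200 m: -9.7 × 1 km = -9.7°C, so T = 24.1°C.
Saturated to 2300 m: -7 × 1.1 km = -7.7°C, so T = 16.4°C.
Dry descent to 1800 m: +9.7 × 0.5 km = +4.85°C, so T = 21.25°C.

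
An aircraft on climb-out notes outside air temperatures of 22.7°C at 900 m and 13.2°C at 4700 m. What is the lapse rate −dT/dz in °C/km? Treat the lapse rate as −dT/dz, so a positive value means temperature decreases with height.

2.5°C/km

Γ = −ΔT/Δz = (22.7 − 13.2) / (4700 − 900) m
  = 9.5°C / 3.8 km = 2.5°C/km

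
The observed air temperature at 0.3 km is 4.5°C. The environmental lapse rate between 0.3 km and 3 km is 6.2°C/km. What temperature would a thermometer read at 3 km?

300–3000 m, environmental: Δz = 2.7 km ⇒ ΔT = -16.74°C; T = -12.24°C

-12.24°C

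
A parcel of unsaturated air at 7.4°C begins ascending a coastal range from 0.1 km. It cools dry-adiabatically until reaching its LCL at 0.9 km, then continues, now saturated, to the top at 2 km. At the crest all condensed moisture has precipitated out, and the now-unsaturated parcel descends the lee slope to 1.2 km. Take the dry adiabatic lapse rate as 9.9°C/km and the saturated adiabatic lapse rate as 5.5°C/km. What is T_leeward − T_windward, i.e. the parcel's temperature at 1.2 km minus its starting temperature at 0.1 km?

100 → 900 m (dry, 9.9°C/km): ΔT = -9.9 × 0.8 = -7.92°C → T = -0.52°C
900 → 2000 m (saturated, 5.5°C/km): ΔT = -5.5 × 1.1 = -6.05°C → T = -6.57°C
2000 → 1200 m (dry descent, 9.9°C/km): ΔT = +9.9 × 0.8 = +7.92°C → T = 1.35°C
Net change vs windward start: 1.35 − 7.4 = -6.05°C

-6.05°C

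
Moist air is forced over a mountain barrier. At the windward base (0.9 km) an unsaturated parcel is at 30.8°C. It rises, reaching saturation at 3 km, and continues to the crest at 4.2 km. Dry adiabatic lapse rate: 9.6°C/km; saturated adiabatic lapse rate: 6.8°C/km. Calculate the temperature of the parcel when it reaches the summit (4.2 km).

2.48°C

900–3000 m, dry: Δz = 2.1 km ⇒ ΔT = -20.16°C; T = 10.64°C
3000–4200 m, saturated: Δz = 1.2 km ⇒ ΔT = -8.16°C; T = 2.48°C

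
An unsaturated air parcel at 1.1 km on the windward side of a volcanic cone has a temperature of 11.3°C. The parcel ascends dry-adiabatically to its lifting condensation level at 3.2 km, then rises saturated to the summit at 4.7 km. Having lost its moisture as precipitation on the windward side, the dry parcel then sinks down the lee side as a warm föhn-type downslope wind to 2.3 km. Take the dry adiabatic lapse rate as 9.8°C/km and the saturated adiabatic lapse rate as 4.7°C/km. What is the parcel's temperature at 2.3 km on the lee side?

From 1100 m to 3200 m (dry): cools by 9.8 × 2.1 = 20.58°C, giving -9.28°C.
From 3200 m to 4700 m (saturated): cools by 4.7 × 1.5 = 7.05°C, giving -16.33°C.
From 4700 m to 2300 m (dry descent): warms by 9.8 × 2.4 = 23.52°C, giving 7.19°C.

7.19°C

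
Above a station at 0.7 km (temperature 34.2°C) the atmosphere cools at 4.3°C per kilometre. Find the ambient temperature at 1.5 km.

From 700 m to 1500 m (environmental): cools by 4.3 × 0.8 = 3.44°C, giving 30.76°C.

30.76°C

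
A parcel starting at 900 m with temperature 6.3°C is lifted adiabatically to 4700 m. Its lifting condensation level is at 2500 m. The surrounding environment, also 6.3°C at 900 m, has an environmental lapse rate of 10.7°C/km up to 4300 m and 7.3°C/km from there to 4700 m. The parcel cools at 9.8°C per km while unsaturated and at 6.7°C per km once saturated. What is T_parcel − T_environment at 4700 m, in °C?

+8.88°C (parcel warmer than environment)

Parcel:
  900 → 2500 m (dry, 9.8°C/km): ΔT = -9.8 × 1.6 = -15.68°C → T = -9.38°C
  2500 → 4700 m (saturated, 6.7°C/km): ΔT = -6.7 × 2.2 = -14.74°C → T = -24.12°C
Environment:
  900 → 4300 m (environment, lower layer, 10.7°C/km): ΔT = -10.7 × 3.4 = -36.38°C → T = -30.08°C
  4300 → 4700 m (environment, upper layer, 7.3°C/km): ΔT = -7.3 × 0.4 = -2.92°C → T = -33°C
T_parcel − T_env = -24.12 − (-33) = +8.88°C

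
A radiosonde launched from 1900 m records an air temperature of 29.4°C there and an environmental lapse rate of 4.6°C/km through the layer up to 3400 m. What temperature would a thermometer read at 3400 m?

22.5°C

From 1900 m to 3400 m (environmental): cools by 4.6 × 1.5 = 6.9°C, giving 22.5°C.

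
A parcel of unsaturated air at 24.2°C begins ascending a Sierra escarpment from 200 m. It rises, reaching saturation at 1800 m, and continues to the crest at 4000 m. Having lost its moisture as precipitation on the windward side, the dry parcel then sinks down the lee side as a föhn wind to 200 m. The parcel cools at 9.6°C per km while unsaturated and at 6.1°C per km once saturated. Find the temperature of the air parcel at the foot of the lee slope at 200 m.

31.9°C

From 200 m to 1800 m (dry): cools by 9.6 × 1.6 = 15.36°C, giving 8.84°C.
From 1800 m to 4000 m (saturated): cools by 6.1 × 2.2 = 13.42°C, giving -4.58°C.
From 4000 m to 200 m (dry descent): warms by 9.6 × 3.8 = 36.48°C, giving 31.9°C.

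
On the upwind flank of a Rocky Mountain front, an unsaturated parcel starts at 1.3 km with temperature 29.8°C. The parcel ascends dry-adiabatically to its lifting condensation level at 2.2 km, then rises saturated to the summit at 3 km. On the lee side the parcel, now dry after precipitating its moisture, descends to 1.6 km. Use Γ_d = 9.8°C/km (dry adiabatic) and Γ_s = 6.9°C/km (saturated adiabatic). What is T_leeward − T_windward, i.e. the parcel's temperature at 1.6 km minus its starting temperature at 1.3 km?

-0.62°C

From 1300 m to 2200 m (dry): cools by 9.8 × 0.9 = 8.82°C, giving 20.98°C.
From 2200 m to 3000 m (saturated): cools by 6.9 × 0.8 = 5.52°C, giving 15.46°C.
From 3000 m to 1600 m (dry descent): warms by 9.8 × 1.4 = 13.72°C, giving 29.18°C.
Net change vs windward start: 29.18 − 29.8 = -0.62°C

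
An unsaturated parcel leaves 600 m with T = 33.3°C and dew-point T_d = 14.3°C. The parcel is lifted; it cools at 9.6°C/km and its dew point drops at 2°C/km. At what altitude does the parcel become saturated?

3100 m

T and T_d converge at 9.6 − 2 = 7.6°C per km
Height above start = (33.3 − 14.3) / 7.6 = 2.5 km
LCL altitude = 600 m + 2500 m = 3100 m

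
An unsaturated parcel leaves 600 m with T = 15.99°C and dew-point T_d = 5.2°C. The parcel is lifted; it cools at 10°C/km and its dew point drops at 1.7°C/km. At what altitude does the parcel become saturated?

1900 m

T and T_d converge at 10 − 1.7 = 8.3°C per km
Height above start = (15.99 − 5.2) / 8.3 = 1.3 km
LCL altitude = 600 m + 1300 m = 1900 m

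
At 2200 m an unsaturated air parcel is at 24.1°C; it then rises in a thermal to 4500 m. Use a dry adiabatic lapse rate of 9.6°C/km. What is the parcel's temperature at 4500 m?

2.02°C

2200–4500 m, dry adiabatic: Δz = 2.3 km ⇒ ΔT = -22.08°C; T = 2.02°C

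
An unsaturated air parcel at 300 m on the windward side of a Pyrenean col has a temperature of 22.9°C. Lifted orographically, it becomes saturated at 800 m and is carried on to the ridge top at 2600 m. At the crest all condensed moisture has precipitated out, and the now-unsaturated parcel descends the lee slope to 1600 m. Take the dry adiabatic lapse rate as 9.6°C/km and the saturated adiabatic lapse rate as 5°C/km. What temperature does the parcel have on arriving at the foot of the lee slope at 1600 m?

18.7°C

300–800 m, dry: Δz = 0.5 km ⇒ ΔT = -4.8°C; T = 18.1°C
800–2600 m, saturated: Δz = 1.8 km ⇒ ΔT = -9°C; T = 9.1°C
2600–1600 m, dry descent: Δz = 1 km ⇒ ΔT = +9.6°C; T = 18.7°C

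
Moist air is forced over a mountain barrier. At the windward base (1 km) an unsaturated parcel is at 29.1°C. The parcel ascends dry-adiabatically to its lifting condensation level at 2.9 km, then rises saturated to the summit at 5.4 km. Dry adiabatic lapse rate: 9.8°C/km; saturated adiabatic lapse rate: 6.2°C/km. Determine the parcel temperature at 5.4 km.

-5.02°C

Dry to 2900 m: -9.8 × 1.9 km = -18.62°C, so T = 10.48°C.
Saturated to 5400 m: -6.2 × 2.5 km = -15.5°C, so T = -5.02°C.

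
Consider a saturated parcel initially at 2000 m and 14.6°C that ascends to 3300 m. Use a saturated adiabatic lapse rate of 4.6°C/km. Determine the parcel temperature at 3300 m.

2000–3300 m, saturated adiabatic: Δz = 1.3 km ⇒ ΔT = -5.98°C; T = 8.62°C

8.62°C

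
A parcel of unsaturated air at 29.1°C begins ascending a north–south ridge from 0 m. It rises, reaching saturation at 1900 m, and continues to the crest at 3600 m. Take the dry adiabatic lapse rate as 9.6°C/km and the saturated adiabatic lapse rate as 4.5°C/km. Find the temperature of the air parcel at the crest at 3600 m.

0 → 1900 m (dry, 9.6°C/km): ΔT = -9.6 × 1.9 = -18.24°C → T = 10.86°C
1900 → 3600 m (saturated, 4.5°C/km): ΔT = -4.5 × 1.7 = -7.65°C → T = 3.21°C

3.21°C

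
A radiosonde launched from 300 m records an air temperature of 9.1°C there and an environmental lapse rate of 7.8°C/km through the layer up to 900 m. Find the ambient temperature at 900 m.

300 → 900 m (environmental, 7.8°C/km): ΔT = -7.8 × 0.6 = -4.68°C → T = 4.42°C

4.42°C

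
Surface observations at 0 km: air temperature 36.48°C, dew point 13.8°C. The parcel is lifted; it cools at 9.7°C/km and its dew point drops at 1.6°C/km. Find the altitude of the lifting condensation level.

T and T_d converge at 9.7 − 1.6 = 8.1°C per km
Height above start = (36.48 − 13.8) / 8.1 = 2.8 km
LCL altitude = 0 m + 2800 m = 2800 m

2.8 km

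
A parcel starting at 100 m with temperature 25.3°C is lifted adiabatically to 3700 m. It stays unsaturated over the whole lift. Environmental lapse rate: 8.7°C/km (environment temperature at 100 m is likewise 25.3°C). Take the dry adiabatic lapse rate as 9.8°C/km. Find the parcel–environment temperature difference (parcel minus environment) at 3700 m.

Parcel:
  From 100 m to 3700 m (dry): cools by 9.8 × 3.6 = 35.28°C, giving -9.98°C.
Environment:
  From 100 m to 3700 m (environment): cools by 8.7 × 3.6 = 31.32°C, giving -6.02°C.
T_parcel − T_env = -9.98 − (-6.02) = -3.96°C

-3.96°C (parcel cooler than environment)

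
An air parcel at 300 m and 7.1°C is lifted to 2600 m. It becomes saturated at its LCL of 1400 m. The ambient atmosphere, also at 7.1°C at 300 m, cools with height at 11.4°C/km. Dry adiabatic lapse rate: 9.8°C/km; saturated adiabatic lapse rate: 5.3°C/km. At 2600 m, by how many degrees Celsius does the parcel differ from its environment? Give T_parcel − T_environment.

+9.08°C (parcel warmer than environment)

Parcel:
  300–1400 m, dry: Δz = 1.1 km ⇒ ΔT = -10.78°C; T = -3.68°C
  1400–2600 m, saturated: Δz = 1.2 km ⇒ ΔT = -6.36°C; T = -10.04°C
Environment:
  300–2600 m, environment: Δz = 2.3 km ⇒ ΔT = -26.22°C; T = -19.12°C
T_parcel − T_env = -10.04 − (-19.12) = +9.08°C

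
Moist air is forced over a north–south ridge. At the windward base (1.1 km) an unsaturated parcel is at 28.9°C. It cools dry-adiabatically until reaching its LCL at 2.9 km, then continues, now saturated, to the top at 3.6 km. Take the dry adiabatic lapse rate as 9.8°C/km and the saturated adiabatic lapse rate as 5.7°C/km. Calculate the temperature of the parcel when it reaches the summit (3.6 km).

7.27°C

1100–2900 m, dry: Δz = 1.8 km ⇒ ΔT = -17.64°C; T = 11.26°C
2900–3600 m, saturated: Δz = 0.7 km ⇒ ΔT = -3.99°C; T = 7.27°C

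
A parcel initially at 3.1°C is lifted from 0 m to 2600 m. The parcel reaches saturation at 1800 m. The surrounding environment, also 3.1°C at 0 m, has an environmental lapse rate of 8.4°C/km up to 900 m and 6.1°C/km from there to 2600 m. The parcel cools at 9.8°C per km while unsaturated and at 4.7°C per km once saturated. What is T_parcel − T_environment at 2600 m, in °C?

Parcel:
  0 → 1800 m (dry, 9.8°C/km): ΔT = -9.8 × 1.8 = -17.64°C → T = -14.54°C
  1800 → 2600 m (saturated, 4.7°C/km): ΔT = -4.7 × 0.8 = -3.76°C → T = -18.3°C
Environment:
  0 → 900 m (environment, lower layer, 8.4°C/km): ΔT = -8.4 × 0.9 = -7.56°C → T = -4.46°C
  900 → 2600 m (environment, upper layer, 6.1°C/km): ΔT = -6.1 × 1.7 = -10.37°C → T = -14.83°C
T_parcel − T_env = -18.3 − (-14.83) = -3.47°C

-3.47°C (parcel cooler than environment)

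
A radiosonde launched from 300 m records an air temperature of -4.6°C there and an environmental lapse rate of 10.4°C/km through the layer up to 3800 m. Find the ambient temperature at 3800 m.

-41°C

300–3800 m, environmental: Δz = 3.5 km ⇒ ΔT = -36.4°C; T = -41°C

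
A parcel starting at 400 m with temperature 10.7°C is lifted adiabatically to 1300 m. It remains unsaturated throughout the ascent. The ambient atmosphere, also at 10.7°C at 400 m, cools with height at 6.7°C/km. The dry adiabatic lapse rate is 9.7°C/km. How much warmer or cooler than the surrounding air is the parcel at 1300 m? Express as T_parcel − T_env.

Parcel:
  400 → 1300 m (dry, 9.7°C/km): ΔT = -9.7 × 0.9 = -8.73°C → T = 1.97°C
Environment:
  400 → 1300 m (environment, 6.7°C/km): ΔT = -6.7 × 0.9 = -6.03°C → T = 4.67°C
T_parcel − T_env = 1.97 − 4.67 = -2.7°C

-2.7°C (parcel cooler than environment)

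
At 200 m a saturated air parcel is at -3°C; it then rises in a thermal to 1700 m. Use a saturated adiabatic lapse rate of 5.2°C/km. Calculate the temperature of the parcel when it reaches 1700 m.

200–1700 m, saturated adiabatic: Δz = 1.5 km ⇒ ΔT = -7.8°C; T = -10.8°C

-10.8°C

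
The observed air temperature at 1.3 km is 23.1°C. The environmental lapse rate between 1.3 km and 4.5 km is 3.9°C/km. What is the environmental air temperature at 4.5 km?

10.62°C

From 1300 m to 4500 m (environmental): cools by 3.9 × 3.2 = 12.48°C, giving 10.62°C.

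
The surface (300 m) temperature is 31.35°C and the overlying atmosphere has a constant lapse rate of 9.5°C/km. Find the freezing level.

Height above start = (31.35 − 0) / 9.5 = 3.3 km
Altitude = 300 m + 3300 m = 3600 m

3600 m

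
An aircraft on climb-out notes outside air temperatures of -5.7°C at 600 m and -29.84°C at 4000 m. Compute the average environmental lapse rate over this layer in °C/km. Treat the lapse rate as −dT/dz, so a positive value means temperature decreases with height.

7.1°C/km

Γ = −ΔT/Δz = (-5.7 − (-29.84)) / (4000 − 600) m
  = 24.14°C / 3.4 km = 7.1°C/km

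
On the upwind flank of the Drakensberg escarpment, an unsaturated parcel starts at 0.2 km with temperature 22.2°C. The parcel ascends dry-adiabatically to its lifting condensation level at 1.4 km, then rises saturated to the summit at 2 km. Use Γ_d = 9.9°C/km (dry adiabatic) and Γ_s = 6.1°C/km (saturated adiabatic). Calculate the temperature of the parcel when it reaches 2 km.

200–1400 m, dry: Δz = 1.2 km ⇒ ΔT = -11.88°C; T = 10.32°C
1400–2000 m, saturated: Δz = 0.6 km ⇒ ΔT = -3.66°C; T = 6.66°C

6.66°C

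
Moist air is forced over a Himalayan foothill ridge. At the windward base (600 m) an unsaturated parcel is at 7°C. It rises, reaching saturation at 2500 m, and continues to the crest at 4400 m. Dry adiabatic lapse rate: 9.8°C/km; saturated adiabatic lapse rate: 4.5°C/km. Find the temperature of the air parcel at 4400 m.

-20.17°C

From 600 m to 2500 m (dry): cools by 9.8 × 1.9 = 18.62°C, giving -11.62°C.
From 2500 m to 4400 m (saturated): cools by 4.5 × 1.9 = 8.55°C, giving -20.17°C.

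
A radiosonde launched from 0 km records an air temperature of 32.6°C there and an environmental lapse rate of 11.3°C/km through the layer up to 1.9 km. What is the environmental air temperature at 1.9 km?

0–1900 m, environmental: Δz = 1.9 km ⇒ ΔT = -21.47°C; T = 11.13°C

11.13°C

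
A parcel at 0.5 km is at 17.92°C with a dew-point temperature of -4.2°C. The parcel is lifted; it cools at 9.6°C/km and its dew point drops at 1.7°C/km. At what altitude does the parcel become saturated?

3.3 km

T and T_d converge at 9.6 − 1.7 = 7.9°C per km
Height above start = (17.92 − (-4.2)) / 7.9 = 2.8 km
LCL altitude = 500 m + 2800 m = 3300 m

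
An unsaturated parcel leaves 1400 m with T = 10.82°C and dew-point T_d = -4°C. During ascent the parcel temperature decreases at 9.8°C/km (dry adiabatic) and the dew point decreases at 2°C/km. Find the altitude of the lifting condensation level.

3300 m

T and T_d converge at 9.8 − 2 = 7.8°C per km
Height above start = (10.82 − (-4)) / 7.8 = 1.9 km
LCL altitude = 1400 m + 1900 m = 3300 m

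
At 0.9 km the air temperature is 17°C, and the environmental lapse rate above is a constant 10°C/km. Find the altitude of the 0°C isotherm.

Height above start = (17 − 0) / 10 = 1.7 km
Altitude = 900 m + 1700 m = 2600 m

2.6 km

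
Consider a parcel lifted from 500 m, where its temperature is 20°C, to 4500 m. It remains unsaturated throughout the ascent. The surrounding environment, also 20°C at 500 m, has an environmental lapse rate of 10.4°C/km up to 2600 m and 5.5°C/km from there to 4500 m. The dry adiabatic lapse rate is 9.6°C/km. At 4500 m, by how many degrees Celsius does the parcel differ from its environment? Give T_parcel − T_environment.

-6.11°C (parcel cooler than environment)

Parcel:
  500–4500 m, dry: Δz = 4 km ⇒ ΔT = -38.4°C; T = -18.4°C
Environment:
  500–2600 m, environment, lower layer: Δz = 2.1 km ⇒ ΔT = -21.84°C; T = -1.84°C
  2600–4500 m, environment, upper layer: Δz = 1.9 km ⇒ ΔT = -10.45°C; T = -12.29°C
T_parcel − T_env = -18.4 − (-12.29) = -6.11°C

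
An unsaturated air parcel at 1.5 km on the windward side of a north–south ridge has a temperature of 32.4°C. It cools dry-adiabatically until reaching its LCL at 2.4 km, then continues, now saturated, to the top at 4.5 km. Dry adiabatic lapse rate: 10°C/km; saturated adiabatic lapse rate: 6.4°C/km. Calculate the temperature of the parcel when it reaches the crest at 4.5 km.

1500–2400 m, dry: Δz = 0.9 km ⇒ ΔT = -9°C; T = 23.4°C
2400–4500 m, saturated: Δz = 2.1 km ⇒ ΔT = -13.44°C; T = 9.96°C

9.96°C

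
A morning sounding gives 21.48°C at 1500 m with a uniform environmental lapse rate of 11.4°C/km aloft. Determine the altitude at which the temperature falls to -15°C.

Height above start = (21.48 − (-15)) / 11.4 = 3.2 km
Altitude = 1500 m + 3200 m = 4700 m

4700 m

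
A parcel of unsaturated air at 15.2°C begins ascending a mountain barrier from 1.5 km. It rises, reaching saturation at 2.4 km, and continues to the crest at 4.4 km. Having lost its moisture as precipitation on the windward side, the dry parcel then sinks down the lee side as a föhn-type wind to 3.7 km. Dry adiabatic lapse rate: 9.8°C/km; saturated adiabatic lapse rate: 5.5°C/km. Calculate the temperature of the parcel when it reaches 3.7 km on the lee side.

2.24°C

From 1500 m to 2400 m (dry): cools by 9.8 × 0.9 = 8.82°C, giving 6.38°C.
From 2400 m to 4400 m (saturated): cools by 5.5 × 2 = 11°C, giving -4.62°C.
From 4400 m to 3700 m (dry descent): warms by 9.8 × 0.7 = 6.86°C, giving 2.24°C.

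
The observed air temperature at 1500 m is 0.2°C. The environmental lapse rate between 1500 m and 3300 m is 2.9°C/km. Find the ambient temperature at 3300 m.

-5.02°C

1500–3300 m, environmental: Δz = 1.8 km ⇒ ΔT = -5.22°C; T = -5.02°C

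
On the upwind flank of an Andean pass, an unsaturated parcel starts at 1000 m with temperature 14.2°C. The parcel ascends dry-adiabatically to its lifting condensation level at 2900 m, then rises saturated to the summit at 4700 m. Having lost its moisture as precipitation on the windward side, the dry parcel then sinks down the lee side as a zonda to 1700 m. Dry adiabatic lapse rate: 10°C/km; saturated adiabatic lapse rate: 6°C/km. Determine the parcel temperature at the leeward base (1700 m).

1000–2900 m, dry: Δz = 1.9 km ⇒ ΔT = -19°C; T = -4.8°C
2900–4700 m, saturated: Δz = 1.8 km ⇒ ΔT = -10.8°C; T = -15.6°C
4700–1700 m, dry descent: Δz = 3 km ⇒ ΔT = +30°C; T = 14.4°C

14.4°C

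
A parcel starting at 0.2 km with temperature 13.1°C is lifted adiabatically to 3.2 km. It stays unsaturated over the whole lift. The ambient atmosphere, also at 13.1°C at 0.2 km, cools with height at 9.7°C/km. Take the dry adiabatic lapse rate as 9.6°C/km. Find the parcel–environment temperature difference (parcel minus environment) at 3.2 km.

+0.3°C (parcel warmer than environment)

Parcel:
  200 → 3200 m (dry, 9.6°C/km): ΔT = -9.6 × 3 = -28.8°C → T = -15.7°C
Environment:
  200 → 3200 m (environment, 9.7°C/km): ΔT = -9.7 × 3 = -29.1°C → T = -16°C
T_parcel − T_env = -15.7 − (-16) = +0.3°C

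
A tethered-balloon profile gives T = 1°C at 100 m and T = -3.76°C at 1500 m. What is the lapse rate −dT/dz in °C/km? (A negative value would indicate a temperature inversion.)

Γ = −ΔT/Δz = (1 − (-3.76)) / (1500 − 100) m
  = 4.76°C / 1.4 km = 3.4°C/km

3.4°C/km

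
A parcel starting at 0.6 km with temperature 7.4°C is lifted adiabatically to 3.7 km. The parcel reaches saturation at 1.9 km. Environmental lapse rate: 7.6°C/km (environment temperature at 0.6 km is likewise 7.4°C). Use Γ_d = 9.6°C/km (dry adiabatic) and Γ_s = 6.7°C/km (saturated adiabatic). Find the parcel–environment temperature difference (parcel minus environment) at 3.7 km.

-0.98°C (parcel cooler than environment)

Parcel:
  600–1900 m, dry: Δz = 1.3 km ⇒ ΔT = -12.48°C; T = -5.08°C
  1900–3700 m, saturated: Δz = 1.8 km ⇒ ΔT = -12.06°C; T = -17.14°C
Environment:
  600–3700 m, environment: Δz = 3.1 km ⇒ ΔT = -23.56°C; T = -16.16°C
T_parcel − T_env = -17.14 − (-16.16) = -0.98°C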